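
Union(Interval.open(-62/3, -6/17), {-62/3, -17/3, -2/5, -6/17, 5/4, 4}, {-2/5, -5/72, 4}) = Union({-5/72, 5/4, 4}, Interval(-62/3, -6/17))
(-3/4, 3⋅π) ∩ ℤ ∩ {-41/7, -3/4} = ∅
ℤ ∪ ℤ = ℤ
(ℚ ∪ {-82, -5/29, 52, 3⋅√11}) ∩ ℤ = ℤ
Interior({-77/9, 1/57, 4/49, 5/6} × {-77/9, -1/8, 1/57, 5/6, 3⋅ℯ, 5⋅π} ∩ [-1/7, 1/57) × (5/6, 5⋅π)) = ∅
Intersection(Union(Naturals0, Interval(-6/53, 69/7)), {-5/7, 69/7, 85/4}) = {69/7}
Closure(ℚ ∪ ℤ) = ℝ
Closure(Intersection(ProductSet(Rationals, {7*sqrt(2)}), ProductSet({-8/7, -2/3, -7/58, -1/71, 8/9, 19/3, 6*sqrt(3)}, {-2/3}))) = EmptySet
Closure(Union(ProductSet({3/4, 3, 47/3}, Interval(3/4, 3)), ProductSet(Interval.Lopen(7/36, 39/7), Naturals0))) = Union(ProductSet({3/4, 3, 47/3}, Interval(3/4, 3)), ProductSet(Interval(7/36, 39/7), Naturals0))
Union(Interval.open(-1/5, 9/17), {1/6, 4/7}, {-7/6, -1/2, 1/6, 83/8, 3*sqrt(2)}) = Union({-7/6, -1/2, 4/7, 83/8, 3*sqrt(2)}, Interval.open(-1/5, 9/17))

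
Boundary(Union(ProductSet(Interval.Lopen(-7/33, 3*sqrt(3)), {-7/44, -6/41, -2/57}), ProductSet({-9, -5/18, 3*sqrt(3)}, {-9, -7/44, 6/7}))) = Union(ProductSet({-9, -5/18, 3*sqrt(3)}, {-9, -7/44, 6/7}), ProductSet(Interval(-7/33, 3*sqrt(3)), {-7/44, -6/41, -2/57}))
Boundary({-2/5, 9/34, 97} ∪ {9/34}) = {-2/5, 9/34, 97}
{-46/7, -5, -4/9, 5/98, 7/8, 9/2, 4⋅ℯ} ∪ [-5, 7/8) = {-46/7, 9/2, 4⋅ℯ} ∪ [-5, 7/8]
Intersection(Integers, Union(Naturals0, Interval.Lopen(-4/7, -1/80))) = Naturals0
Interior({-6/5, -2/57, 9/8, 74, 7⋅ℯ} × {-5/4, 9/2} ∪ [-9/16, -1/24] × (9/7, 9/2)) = (-9/16, -1/24) × (9/7, 9/2)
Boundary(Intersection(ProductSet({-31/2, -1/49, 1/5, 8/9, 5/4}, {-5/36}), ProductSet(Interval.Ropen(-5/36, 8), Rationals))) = ProductSet({-1/49, 1/5, 8/9, 5/4}, {-5/36})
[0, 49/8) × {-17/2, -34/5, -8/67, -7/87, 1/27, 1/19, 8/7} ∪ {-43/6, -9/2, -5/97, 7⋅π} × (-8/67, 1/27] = ({-43/6, -9/2, -5/97, 7⋅π} × (-8/67, 1/27]) ∪ ([0, 49/8) × {-17/2, -34/5, -8/67, -7/87, 1/27, 1/19, 8/7})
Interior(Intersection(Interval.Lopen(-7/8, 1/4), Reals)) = Interval.open(-7/8, 1/4)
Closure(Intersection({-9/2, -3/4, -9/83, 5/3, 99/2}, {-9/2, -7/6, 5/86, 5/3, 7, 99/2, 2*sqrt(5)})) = {-9/2, 5/3, 99/2}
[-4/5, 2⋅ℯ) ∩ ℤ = {0, 1, …, 5}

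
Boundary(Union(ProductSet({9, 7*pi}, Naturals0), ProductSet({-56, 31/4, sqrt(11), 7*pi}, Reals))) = Union(ProductSet({9, 7*pi}, Naturals0), ProductSet({-56, 31/4, sqrt(11), 7*pi}, Reals))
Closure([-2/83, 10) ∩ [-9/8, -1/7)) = ∅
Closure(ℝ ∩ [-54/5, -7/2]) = [-54/5, -7/2]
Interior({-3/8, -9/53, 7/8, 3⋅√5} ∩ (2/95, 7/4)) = ∅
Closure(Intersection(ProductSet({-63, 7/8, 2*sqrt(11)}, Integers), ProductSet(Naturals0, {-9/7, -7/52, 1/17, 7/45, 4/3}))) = EmptySet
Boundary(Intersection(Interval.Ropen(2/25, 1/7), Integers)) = EmptySet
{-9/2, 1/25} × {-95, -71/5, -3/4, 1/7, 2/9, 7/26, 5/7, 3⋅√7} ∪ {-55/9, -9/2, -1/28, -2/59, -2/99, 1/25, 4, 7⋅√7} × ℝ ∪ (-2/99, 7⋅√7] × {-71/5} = ((-2/99, 7⋅√7] × {-71/5}) ∪ ({-55/9, -9/2, -1/28, -2/59, -2/99, 1/25, 4, 7⋅√7} × ℝ)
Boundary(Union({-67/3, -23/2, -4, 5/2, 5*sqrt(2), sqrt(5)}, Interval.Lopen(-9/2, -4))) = {-67/3, -23/2, -9/2, -4, 5/2, 5*sqrt(2), sqrt(5)}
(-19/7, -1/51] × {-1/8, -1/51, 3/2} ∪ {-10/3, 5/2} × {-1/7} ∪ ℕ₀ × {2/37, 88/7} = (ℕ₀ × {2/37, 88/7}) ∪ ({-10/3, 5/2} × {-1/7}) ∪ ((-19/7, -1/51] × {-1/8, -1/51, 3/2})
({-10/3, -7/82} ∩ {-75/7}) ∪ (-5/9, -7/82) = (-5/9, -7/82)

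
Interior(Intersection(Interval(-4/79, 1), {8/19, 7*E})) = EmptySet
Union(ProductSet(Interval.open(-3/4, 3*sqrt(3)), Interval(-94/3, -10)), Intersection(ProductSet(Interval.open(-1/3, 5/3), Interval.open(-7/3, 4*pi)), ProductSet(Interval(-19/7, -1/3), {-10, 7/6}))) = ProductSet(Interval.open(-3/4, 3*sqrt(3)), Interval(-94/3, -10))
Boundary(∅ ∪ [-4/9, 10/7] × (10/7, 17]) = ({-4/9, 10/7} × [10/7, 17]) ∪ ([-4/9, 10/7] × {10/7, 17})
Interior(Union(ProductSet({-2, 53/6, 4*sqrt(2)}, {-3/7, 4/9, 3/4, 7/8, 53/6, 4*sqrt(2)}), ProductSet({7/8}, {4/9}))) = EmptySet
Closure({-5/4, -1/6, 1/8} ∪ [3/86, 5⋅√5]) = {-5/4, -1/6} ∪ [3/86, 5⋅√5]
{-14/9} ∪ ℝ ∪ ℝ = ℝ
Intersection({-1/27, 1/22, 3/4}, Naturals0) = EmptySet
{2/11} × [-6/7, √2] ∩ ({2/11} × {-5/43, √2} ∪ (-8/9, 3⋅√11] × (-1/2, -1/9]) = {2/11} × ((-1/2, -1/9] ∪ {√2})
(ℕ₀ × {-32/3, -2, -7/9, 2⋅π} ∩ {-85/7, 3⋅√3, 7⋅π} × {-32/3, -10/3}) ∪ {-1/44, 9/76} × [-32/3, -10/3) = {-1/44, 9/76} × [-32/3, -10/3)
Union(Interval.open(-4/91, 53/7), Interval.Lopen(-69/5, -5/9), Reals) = Interval(-oo, oo)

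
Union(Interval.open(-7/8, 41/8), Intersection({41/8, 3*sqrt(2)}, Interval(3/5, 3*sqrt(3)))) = Interval.Lopen(-7/8, 41/8)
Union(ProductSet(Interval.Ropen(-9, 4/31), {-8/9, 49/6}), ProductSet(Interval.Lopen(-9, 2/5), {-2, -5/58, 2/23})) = Union(ProductSet(Interval.Ropen(-9, 4/31), {-8/9, 49/6}), ProductSet(Interval.Lopen(-9, 2/5), {-2, -5/58, 2/23}))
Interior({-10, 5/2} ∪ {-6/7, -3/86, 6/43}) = ∅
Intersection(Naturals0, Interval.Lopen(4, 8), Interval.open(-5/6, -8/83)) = EmptySet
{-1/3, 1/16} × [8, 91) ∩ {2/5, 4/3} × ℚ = ∅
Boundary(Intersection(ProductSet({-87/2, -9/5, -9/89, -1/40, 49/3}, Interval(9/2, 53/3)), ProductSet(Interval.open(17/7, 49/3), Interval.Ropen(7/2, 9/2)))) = EmptySet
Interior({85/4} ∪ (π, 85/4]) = (π, 85/4)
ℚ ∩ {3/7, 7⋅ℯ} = {3/7}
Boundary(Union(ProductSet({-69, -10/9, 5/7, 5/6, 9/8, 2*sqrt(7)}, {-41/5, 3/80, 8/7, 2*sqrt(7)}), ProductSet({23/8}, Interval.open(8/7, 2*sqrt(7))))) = Union(ProductSet({23/8}, Interval(8/7, 2*sqrt(7))), ProductSet({-69, -10/9, 5/7, 5/6, 9/8, 2*sqrt(7)}, {-41/5, 3/80, 8/7, 2*sqrt(7)}))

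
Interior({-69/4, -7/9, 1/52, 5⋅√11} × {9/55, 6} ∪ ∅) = ∅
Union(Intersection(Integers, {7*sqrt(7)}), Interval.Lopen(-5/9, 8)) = Interval.Lopen(-5/9, 8)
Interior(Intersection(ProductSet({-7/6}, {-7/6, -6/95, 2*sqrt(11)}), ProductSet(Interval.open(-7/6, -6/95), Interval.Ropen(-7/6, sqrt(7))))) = EmptySet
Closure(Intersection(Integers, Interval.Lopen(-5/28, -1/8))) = EmptySet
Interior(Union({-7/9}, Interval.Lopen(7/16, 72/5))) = Interval.open(7/16, 72/5)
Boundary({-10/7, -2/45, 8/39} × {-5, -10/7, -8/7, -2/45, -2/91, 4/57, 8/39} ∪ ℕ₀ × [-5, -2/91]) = (ℕ₀ × [-5, -2/91]) ∪ ({-10/7, -2/45, 8/39} × {-5, -10/7, -8/7, -2/45, -2/91, 4/57, 8/39})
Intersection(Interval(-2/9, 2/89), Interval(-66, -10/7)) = EmptySet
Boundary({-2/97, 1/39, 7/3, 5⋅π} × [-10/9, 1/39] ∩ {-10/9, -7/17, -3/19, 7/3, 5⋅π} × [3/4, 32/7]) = ∅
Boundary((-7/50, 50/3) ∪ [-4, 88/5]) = {-4, 88/5}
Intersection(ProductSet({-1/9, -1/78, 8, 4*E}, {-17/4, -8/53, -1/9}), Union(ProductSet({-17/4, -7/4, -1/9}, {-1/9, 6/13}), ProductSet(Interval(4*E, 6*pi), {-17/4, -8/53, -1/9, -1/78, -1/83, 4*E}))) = Union(ProductSet({-1/9}, {-1/9}), ProductSet({4*E}, {-17/4, -8/53, -1/9}))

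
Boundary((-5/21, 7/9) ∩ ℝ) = {-5/21, 7/9}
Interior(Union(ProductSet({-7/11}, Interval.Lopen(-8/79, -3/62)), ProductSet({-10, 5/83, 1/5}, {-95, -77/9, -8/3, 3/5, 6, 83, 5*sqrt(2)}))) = EmptySet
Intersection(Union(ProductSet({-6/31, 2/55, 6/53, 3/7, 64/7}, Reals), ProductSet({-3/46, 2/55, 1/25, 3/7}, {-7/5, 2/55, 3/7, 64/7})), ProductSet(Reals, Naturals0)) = ProductSet({-6/31, 2/55, 6/53, 3/7, 64/7}, Naturals0)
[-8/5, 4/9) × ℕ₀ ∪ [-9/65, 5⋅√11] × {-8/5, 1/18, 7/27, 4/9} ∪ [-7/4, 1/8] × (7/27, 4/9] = ([-8/5, 4/9) × ℕ₀) ∪ ([-7/4, 1/8] × (7/27, 4/9]) ∪ ([-9/65, 5⋅√11] × {-8/5, 1/18, 7/27, 4/9})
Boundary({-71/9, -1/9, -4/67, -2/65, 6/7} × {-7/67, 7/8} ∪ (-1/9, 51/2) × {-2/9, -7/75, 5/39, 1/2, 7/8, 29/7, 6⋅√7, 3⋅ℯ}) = ({-71/9, -1/9, -4/67, -2/65, 6/7} × {-7/67, 7/8}) ∪ ([-1/9, 51/2] × {-2/9, -7/75, 5/39, 1/2, 7/8, 29/7, 6⋅√7, 3⋅ℯ})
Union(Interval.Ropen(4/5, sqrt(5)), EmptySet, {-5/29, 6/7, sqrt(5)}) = Union({-5/29}, Interval(4/5, sqrt(5)))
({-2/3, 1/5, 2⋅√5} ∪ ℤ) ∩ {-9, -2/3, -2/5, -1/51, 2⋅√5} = {-9, -2/3, 2⋅√5}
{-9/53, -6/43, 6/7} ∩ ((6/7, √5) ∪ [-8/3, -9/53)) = ∅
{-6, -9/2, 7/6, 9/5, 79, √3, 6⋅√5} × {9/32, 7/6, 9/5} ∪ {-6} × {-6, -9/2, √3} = ({-6} × {-6, -9/2, √3}) ∪ ({-6, -9/2, 7/6, 9/5, 79, √3, 6⋅√5} × {9/32, 7/6, 9/5})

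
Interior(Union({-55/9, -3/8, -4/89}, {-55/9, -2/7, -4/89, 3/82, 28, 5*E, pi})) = EmptySet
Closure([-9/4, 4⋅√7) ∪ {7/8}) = [-9/4, 4⋅√7]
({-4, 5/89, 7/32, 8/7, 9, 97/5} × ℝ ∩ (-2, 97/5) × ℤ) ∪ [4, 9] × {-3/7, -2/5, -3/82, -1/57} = ({5/89, 7/32, 8/7, 9} × ℤ) ∪ ([4, 9] × {-3/7, -2/5, -3/82, -1/57})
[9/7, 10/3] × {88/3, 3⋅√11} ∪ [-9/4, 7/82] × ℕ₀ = ([-9/4, 7/82] × ℕ₀) ∪ ([9/7, 10/3] × {88/3, 3⋅√11})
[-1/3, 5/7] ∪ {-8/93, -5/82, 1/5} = [-1/3, 5/7]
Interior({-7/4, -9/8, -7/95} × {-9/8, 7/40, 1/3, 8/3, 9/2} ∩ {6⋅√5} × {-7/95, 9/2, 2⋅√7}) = ∅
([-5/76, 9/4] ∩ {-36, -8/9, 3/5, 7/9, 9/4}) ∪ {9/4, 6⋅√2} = {3/5, 7/9, 9/4, 6⋅√2}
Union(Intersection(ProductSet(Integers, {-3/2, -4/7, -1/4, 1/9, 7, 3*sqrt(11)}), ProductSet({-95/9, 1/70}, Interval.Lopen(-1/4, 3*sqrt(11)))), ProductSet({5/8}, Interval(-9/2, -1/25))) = ProductSet({5/8}, Interval(-9/2, -1/25))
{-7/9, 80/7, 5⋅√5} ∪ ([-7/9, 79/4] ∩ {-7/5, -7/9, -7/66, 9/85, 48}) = {-7/9, -7/66, 9/85, 80/7, 5⋅√5}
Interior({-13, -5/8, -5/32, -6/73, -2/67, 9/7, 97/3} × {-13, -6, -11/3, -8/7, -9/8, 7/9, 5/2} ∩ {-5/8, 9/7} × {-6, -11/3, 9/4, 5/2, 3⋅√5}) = ∅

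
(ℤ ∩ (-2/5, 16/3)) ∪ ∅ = {0, 1, …, 5}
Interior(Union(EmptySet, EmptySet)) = EmptySet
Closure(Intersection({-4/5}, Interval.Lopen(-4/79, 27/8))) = EmptySet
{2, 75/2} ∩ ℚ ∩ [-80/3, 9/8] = ∅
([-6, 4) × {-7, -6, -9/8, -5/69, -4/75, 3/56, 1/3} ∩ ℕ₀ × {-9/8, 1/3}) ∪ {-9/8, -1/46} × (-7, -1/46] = ({0, 1, 2, 3} × {-9/8, 1/3}) ∪ ({-9/8, -1/46} × (-7, -1/46])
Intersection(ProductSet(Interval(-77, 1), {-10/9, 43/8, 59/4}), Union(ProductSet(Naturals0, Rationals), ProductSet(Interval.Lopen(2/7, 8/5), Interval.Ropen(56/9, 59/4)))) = ProductSet(Range(0, 2, 1), {-10/9, 43/8, 59/4})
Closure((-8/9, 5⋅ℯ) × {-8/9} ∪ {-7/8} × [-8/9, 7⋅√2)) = ([-8/9, 5⋅ℯ] × {-8/9}) ∪ ({-7/8} × [-8/9, 7⋅√2])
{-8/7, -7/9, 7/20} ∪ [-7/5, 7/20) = [-7/5, 7/20]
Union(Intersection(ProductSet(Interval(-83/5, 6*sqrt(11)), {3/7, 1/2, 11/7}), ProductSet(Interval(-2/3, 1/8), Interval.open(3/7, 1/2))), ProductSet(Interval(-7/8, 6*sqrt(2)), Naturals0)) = ProductSet(Interval(-7/8, 6*sqrt(2)), Naturals0)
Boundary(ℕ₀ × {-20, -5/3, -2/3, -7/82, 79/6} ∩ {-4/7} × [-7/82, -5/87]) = ∅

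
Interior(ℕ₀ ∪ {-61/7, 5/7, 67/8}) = ∅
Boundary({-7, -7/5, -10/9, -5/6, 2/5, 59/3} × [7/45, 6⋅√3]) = {-7, -7/5, -10/9, -5/6, 2/5, 59/3} × [7/45, 6⋅√3]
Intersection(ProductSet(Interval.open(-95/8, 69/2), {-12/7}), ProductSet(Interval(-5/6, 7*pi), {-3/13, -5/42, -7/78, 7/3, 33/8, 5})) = EmptySet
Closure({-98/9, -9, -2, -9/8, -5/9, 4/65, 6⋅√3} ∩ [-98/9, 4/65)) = {-98/9, -9, -2, -9/8, -5/9}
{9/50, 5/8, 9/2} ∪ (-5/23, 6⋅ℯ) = (-5/23, 6⋅ℯ)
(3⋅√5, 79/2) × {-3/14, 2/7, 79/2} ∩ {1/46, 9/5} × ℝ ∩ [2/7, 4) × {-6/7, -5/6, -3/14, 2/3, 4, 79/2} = ∅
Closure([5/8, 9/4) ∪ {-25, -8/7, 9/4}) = {-25, -8/7} ∪ [5/8, 9/4]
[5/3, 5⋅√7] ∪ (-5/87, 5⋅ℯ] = (-5/87, 5⋅ℯ]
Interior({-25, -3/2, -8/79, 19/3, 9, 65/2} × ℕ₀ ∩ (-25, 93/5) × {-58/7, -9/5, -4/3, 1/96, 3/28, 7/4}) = ∅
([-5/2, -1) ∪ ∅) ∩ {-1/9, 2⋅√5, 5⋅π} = ∅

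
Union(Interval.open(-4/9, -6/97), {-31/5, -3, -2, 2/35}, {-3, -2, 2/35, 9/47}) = Union({-31/5, -3, -2, 2/35, 9/47}, Interval.open(-4/9, -6/97))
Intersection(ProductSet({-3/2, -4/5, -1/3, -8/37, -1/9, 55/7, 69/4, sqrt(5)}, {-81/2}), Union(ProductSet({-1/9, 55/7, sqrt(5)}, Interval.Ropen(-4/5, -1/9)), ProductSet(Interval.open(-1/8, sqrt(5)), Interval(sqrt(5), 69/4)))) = EmptySet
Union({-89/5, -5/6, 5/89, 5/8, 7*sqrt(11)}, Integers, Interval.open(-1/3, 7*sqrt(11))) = Union({-89/5, -5/6}, Integers, Interval.Lopen(-1/3, 7*sqrt(11)))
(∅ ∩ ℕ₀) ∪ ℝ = ℝ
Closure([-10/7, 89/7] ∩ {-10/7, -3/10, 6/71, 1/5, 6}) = {-10/7, -3/10, 6/71, 1/5, 6}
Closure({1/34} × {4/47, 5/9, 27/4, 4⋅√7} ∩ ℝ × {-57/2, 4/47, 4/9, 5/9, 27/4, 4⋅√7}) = {1/34} × {4/47, 5/9, 27/4, 4⋅√7}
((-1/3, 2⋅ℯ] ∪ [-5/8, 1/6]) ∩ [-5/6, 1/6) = [-5/8, 1/6)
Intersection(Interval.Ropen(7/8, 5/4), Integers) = Range(1, 2, 1)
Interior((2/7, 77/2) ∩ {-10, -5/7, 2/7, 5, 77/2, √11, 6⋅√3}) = ∅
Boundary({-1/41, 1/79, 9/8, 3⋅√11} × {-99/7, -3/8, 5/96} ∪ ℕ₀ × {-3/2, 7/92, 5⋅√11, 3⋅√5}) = ({-1/41, 1/79, 9/8, 3⋅√11} × {-99/7, -3/8, 5/96}) ∪ (ℕ₀ × {-3/2, 7/92, 5⋅√11, 3⋅√5})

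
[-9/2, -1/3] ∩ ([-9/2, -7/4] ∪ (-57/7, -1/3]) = [-9/2, -1/3]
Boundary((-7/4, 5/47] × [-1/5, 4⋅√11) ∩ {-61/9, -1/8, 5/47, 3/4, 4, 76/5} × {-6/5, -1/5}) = {-1/8, 5/47} × {-1/5}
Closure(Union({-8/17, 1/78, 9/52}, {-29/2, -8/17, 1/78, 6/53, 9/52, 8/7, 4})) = {-29/2, -8/17, 1/78, 6/53, 9/52, 8/7, 4}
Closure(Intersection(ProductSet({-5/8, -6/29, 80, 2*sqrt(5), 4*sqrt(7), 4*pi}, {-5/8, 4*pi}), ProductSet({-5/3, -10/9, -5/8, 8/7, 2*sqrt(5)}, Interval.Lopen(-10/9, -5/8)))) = ProductSet({-5/8, 2*sqrt(5)}, {-5/8})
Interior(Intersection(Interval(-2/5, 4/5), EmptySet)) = EmptySet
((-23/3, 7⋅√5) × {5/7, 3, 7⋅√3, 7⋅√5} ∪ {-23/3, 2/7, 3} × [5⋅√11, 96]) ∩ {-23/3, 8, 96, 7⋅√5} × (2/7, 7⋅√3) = {8} × {5/7, 3}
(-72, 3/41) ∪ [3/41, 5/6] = (-72, 5/6]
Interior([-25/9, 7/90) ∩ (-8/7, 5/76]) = (-8/7, 5/76)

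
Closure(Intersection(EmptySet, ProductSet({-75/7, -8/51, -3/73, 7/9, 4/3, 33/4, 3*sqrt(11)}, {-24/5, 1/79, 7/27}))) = EmptySet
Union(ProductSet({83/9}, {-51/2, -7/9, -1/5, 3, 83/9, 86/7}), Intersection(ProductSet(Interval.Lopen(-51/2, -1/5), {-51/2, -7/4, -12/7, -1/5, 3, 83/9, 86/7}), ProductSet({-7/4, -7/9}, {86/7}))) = Union(ProductSet({83/9}, {-51/2, -7/9, -1/5, 3, 83/9, 86/7}), ProductSet({-7/4, -7/9}, {86/7}))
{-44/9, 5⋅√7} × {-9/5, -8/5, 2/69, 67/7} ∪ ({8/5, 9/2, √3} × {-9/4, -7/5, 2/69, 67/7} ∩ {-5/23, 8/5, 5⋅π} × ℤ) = {-44/9, 5⋅√7} × {-9/5, -8/5, 2/69, 67/7}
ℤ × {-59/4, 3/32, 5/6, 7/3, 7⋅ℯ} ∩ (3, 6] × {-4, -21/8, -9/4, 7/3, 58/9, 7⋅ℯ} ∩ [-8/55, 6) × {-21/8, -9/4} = ∅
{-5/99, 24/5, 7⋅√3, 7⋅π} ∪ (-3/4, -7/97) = (-3/4, -7/97) ∪ {-5/99, 24/5, 7⋅√3, 7⋅π}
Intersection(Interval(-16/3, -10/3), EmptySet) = EmptySet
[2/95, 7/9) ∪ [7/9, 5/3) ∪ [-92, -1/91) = [-92, -1/91) ∪ [2/95, 5/3)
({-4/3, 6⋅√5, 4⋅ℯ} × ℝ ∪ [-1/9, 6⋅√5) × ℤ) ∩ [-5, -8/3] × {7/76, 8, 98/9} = ∅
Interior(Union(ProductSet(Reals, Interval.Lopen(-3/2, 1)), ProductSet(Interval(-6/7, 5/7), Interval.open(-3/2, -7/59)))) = ProductSet(Reals, Interval.open(-3/2, 1))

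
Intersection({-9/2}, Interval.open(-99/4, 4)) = {-9/2}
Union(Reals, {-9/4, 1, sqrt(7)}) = Reals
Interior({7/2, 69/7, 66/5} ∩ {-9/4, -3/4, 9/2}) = ∅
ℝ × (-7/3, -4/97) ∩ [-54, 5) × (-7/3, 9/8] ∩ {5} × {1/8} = ∅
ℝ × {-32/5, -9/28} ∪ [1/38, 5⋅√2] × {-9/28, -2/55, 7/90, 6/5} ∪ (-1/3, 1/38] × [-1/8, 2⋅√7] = (ℝ × {-32/5, -9/28}) ∪ ((-1/3, 1/38] × [-1/8, 2⋅√7]) ∪ ([1/38, 5⋅√2] × {-9/28, -2/55, 7/90, 6/5})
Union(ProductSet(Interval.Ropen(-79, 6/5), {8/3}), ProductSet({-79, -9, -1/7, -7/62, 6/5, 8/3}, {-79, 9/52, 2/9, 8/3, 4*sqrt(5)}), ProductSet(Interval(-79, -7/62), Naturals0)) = Union(ProductSet({-79, -9, -1/7, -7/62, 6/5, 8/3}, {-79, 9/52, 2/9, 8/3, 4*sqrt(5)}), ProductSet(Interval(-79, -7/62), Naturals0), ProductSet(Interval.Ropen(-79, 6/5), {8/3}))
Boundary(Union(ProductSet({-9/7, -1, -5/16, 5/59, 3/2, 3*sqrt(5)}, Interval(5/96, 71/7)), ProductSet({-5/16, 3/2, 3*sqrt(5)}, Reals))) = Union(ProductSet({-5/16, 3/2, 3*sqrt(5)}, Reals), ProductSet({-9/7, -1, -5/16, 5/59, 3/2, 3*sqrt(5)}, Interval(5/96, 71/7)))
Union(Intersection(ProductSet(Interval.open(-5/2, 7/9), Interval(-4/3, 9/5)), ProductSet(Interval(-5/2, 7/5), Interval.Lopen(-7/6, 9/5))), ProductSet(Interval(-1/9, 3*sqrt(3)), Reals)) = Union(ProductSet(Interval.open(-5/2, 7/9), Interval.Lopen(-7/6, 9/5)), ProductSet(Interval(-1/9, 3*sqrt(3)), Reals))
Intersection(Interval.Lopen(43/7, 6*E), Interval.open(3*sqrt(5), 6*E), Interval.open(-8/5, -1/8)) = EmptySet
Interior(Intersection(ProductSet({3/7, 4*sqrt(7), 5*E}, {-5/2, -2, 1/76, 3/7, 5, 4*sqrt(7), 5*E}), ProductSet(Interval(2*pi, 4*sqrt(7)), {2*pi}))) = EmptySet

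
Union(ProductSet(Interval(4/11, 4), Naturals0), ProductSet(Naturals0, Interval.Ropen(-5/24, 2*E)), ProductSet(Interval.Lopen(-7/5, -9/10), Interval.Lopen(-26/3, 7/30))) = Union(ProductSet(Interval.Lopen(-7/5, -9/10), Interval.Lopen(-26/3, 7/30)), ProductSet(Interval(4/11, 4), Naturals0), ProductSet(Naturals0, Interval.Ropen(-5/24, 2*E)))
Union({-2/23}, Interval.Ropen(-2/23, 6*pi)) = Interval.Ropen(-2/23, 6*pi)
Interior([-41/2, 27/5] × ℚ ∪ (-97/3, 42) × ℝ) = (-97/3, 42) × ℝ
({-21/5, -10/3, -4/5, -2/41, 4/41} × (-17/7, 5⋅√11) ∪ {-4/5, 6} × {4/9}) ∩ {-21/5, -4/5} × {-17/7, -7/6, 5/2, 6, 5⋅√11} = {-21/5, -4/5} × {-7/6, 5/2, 6}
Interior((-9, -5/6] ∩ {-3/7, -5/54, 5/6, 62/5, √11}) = ∅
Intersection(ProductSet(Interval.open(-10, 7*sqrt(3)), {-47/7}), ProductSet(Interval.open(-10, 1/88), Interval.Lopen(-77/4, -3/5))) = ProductSet(Interval.open(-10, 1/88), {-47/7})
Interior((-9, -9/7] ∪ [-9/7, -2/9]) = (-9, -2/9)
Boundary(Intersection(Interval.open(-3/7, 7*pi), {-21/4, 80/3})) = EmptySet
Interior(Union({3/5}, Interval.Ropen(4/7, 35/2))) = Interval.open(4/7, 35/2)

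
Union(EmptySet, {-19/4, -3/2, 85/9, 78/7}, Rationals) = Rationals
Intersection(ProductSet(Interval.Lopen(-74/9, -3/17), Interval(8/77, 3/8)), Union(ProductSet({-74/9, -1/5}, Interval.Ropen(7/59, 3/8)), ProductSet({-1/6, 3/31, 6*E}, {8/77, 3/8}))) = ProductSet({-1/5}, Interval.Ropen(7/59, 3/8))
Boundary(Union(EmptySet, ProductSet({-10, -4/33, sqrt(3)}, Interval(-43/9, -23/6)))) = ProductSet({-10, -4/33, sqrt(3)}, Interval(-43/9, -23/6))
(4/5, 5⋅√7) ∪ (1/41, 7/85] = (1/41, 7/85] ∪ (4/5, 5⋅√7)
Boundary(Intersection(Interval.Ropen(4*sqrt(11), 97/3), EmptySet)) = EmptySet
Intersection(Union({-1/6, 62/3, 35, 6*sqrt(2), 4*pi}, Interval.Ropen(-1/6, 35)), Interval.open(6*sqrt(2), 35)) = Interval.open(6*sqrt(2), 35)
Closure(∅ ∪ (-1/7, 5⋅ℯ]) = [-1/7, 5⋅ℯ]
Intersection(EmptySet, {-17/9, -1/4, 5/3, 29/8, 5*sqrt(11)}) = EmptySet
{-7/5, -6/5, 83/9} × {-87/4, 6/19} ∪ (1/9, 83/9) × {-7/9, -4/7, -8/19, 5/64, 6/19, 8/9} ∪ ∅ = ({-7/5, -6/5, 83/9} × {-87/4, 6/19}) ∪ ((1/9, 83/9) × {-7/9, -4/7, -8/19, 5/64, 6/19, 8/9})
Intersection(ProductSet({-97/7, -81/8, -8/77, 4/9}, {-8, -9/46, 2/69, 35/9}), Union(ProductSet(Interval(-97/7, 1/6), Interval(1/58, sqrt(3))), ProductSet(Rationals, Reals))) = ProductSet({-97/7, -81/8, -8/77, 4/9}, {-8, -9/46, 2/69, 35/9})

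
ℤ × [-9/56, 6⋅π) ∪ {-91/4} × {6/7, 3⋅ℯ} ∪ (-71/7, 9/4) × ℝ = ((-71/7, 9/4) × ℝ) ∪ ({-91/4} × {6/7, 3⋅ℯ}) ∪ (ℤ × [-9/56, 6⋅π))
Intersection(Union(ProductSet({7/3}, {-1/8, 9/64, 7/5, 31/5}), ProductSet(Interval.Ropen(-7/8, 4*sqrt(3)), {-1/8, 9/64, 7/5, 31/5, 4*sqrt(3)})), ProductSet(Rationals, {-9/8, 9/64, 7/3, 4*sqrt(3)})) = ProductSet(Intersection(Interval.Ropen(-7/8, 4*sqrt(3)), Rationals), {9/64, 4*sqrt(3)})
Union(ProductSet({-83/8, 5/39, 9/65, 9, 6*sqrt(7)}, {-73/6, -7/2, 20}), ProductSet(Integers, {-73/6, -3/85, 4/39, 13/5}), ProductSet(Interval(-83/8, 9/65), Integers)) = Union(ProductSet({-83/8, 5/39, 9/65, 9, 6*sqrt(7)}, {-73/6, -7/2, 20}), ProductSet(Integers, {-73/6, -3/85, 4/39, 13/5}), ProductSet(Interval(-83/8, 9/65), Integers))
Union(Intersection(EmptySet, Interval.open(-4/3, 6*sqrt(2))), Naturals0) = Naturals0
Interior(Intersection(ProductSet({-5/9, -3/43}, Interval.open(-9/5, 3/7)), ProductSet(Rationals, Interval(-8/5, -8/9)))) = EmptySet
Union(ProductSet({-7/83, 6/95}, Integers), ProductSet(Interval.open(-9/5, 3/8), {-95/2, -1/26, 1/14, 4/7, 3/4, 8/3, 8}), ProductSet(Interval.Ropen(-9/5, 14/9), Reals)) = ProductSet(Interval.Ropen(-9/5, 14/9), Reals)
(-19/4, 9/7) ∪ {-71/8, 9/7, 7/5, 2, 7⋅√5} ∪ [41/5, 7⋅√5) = {-71/8, 7/5, 2} ∪ (-19/4, 9/7] ∪ [41/5, 7⋅√5]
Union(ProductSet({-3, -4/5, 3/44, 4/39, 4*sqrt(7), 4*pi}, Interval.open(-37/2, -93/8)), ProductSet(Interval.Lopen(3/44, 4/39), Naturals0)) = Union(ProductSet({-3, -4/5, 3/44, 4/39, 4*sqrt(7), 4*pi}, Interval.open(-37/2, -93/8)), ProductSet(Interval.Lopen(3/44, 4/39), Naturals0))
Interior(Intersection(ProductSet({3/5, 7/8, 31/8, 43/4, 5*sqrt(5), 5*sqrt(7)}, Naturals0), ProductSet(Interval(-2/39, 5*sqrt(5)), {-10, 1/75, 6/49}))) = EmptySet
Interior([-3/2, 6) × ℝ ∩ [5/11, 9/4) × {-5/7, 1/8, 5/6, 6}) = ∅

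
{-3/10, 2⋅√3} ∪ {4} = {-3/10, 4, 2⋅√3}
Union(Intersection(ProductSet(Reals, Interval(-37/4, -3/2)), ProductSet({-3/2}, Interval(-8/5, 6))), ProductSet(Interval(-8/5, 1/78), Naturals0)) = Union(ProductSet({-3/2}, Interval(-8/5, -3/2)), ProductSet(Interval(-8/5, 1/78), Naturals0))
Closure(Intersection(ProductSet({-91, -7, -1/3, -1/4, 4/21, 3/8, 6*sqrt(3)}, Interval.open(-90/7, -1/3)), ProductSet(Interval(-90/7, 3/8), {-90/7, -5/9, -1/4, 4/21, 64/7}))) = ProductSet({-7, -1/3, -1/4, 4/21, 3/8}, {-5/9})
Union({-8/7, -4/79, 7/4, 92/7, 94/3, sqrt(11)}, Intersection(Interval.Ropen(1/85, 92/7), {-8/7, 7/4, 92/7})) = {-8/7, -4/79, 7/4, 92/7, 94/3, sqrt(11)}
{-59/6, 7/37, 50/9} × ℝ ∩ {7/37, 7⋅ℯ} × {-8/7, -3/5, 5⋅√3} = {7/37} × {-8/7, -3/5, 5⋅√3}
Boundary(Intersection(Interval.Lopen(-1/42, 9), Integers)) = Range(0, 10, 1)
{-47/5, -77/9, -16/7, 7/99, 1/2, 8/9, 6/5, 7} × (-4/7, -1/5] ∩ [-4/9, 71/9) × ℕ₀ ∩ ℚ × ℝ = ∅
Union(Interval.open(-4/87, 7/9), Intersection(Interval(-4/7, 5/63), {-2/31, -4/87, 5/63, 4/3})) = Union({-2/31}, Interval.Ropen(-4/87, 7/9))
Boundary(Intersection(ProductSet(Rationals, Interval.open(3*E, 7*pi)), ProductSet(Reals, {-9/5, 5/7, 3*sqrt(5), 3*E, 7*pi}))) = EmptySet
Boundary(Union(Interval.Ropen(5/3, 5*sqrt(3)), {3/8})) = {3/8, 5/3, 5*sqrt(3)}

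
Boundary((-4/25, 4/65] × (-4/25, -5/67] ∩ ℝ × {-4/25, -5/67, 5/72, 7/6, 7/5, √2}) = [-4/25, 4/65] × {-5/67}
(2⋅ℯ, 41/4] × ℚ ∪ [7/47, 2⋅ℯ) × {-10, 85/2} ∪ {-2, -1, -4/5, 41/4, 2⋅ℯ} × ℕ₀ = ((2⋅ℯ, 41/4] × ℚ) ∪ ({-2, -1, -4/5, 41/4, 2⋅ℯ} × ℕ₀) ∪ ([7/47, 2⋅ℯ) × {-10, 85/2})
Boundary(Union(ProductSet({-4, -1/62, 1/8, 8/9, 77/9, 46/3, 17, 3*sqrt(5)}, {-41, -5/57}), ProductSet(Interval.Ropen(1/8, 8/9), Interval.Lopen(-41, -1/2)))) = Union(ProductSet({1/8, 8/9}, Interval(-41, -1/2)), ProductSet({-4, -1/62, 1/8, 8/9, 77/9, 46/3, 17, 3*sqrt(5)}, {-41, -5/57}), ProductSet(Interval(1/8, 8/9), {-41, -1/2}))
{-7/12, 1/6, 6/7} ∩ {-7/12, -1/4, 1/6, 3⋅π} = {-7/12, 1/6}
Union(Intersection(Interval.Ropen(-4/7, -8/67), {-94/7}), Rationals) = Rationals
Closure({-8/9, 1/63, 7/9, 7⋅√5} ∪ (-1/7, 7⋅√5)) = {-8/9} ∪ [-1/7, 7⋅√5]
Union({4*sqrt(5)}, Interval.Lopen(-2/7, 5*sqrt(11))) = Interval.Lopen(-2/7, 5*sqrt(11))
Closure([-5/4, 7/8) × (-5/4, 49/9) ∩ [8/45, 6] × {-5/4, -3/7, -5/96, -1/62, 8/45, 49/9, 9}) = [8/45, 7/8] × {-3/7, -5/96, -1/62, 8/45}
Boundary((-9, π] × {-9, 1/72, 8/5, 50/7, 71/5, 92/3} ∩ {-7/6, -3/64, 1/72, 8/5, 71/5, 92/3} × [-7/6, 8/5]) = {-7/6, -3/64, 1/72, 8/5} × {1/72, 8/5}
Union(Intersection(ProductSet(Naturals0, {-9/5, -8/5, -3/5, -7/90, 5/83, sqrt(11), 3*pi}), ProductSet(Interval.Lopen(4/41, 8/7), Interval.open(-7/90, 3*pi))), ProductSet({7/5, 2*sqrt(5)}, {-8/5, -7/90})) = Union(ProductSet({7/5, 2*sqrt(5)}, {-8/5, -7/90}), ProductSet(Range(1, 2, 1), {5/83, sqrt(11)}))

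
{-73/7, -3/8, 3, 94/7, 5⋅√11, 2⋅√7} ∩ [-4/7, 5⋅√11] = {-3/8, 3, 94/7, 5⋅√11, 2⋅√7}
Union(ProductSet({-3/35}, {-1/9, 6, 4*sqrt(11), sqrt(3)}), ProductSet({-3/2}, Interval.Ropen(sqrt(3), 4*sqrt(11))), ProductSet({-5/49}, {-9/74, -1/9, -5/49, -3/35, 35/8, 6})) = Union(ProductSet({-3/2}, Interval.Ropen(sqrt(3), 4*sqrt(11))), ProductSet({-5/49}, {-9/74, -1/9, -5/49, -3/35, 35/8, 6}), ProductSet({-3/35}, {-1/9, 6, 4*sqrt(11), sqrt(3)}))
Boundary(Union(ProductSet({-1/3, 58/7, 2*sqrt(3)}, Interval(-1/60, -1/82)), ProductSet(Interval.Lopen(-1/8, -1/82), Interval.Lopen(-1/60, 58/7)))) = Union(ProductSet({-1/8, -1/82}, Interval(-1/60, 58/7)), ProductSet({-1/3, 58/7, 2*sqrt(3)}, Interval(-1/60, -1/82)), ProductSet(Interval(-1/8, -1/82), {-1/60, 58/7}))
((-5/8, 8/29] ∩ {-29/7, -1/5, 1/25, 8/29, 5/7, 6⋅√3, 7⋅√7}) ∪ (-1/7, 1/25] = {-1/5, 8/29} ∪ (-1/7, 1/25]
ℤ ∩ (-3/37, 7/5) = {0, 1}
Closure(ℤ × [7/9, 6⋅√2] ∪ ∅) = ℤ × [7/9, 6⋅√2]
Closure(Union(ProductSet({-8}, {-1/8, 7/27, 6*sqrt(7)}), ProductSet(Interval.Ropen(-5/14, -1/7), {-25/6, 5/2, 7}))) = Union(ProductSet({-8}, {-1/8, 7/27, 6*sqrt(7)}), ProductSet(Interval(-5/14, -1/7), {-25/6, 5/2, 7}))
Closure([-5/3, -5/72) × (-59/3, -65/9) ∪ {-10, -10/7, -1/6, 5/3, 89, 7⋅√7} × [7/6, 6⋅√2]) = ({-5/3, -5/72} × [-59/3, -65/9]) ∪ ([-5/3, -5/72] × {-59/3, -65/9}) ∪ ([-5/3, -5/72) × (-59/3, -65/9)) ∪ ({-10, -10/7, -1/6, 5/3, 89, 7⋅√7} × [7/6, 6⋅√2])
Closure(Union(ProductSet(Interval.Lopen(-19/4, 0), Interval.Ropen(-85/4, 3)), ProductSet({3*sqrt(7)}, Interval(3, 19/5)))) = Union(ProductSet({3*sqrt(7)}, Interval(3, 19/5)), ProductSet({-19/4, 0}, Interval(-85/4, 3)), ProductSet(Interval(-19/4, 0), {-85/4, 3}), ProductSet(Interval.Lopen(-19/4, 0), Interval.Ropen(-85/4, 3)))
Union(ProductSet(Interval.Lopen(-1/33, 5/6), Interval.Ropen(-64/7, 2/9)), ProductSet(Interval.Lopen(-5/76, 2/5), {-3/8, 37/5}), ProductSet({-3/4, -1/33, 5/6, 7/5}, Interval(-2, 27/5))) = Union(ProductSet({-3/4, -1/33, 5/6, 7/5}, Interval(-2, 27/5)), ProductSet(Interval.Lopen(-5/76, 2/5), {-3/8, 37/5}), ProductSet(Interval.Lopen(-1/33, 5/6), Interval.Ropen(-64/7, 2/9)))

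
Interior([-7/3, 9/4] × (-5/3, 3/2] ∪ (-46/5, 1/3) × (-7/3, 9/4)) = ((-46/5, 1/3) × (-7/3, 9/4)) ∪ ([-7/3, 9/4) × (-5/3, 3/2))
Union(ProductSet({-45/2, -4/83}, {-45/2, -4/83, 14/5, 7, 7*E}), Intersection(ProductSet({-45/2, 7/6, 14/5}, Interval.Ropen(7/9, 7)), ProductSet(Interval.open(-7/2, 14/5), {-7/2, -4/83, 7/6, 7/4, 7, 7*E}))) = Union(ProductSet({7/6}, {7/6, 7/4}), ProductSet({-45/2, -4/83}, {-45/2, -4/83, 14/5, 7, 7*E}))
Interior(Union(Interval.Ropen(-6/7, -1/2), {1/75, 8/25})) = Interval.open(-6/7, -1/2)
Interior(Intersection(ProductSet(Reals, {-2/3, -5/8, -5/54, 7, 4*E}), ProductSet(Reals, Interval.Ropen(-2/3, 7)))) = EmptySet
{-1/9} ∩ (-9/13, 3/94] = {-1/9}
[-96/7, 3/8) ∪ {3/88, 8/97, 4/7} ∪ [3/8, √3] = [-96/7, √3]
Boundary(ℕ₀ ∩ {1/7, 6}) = {6}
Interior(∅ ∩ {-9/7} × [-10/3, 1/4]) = ∅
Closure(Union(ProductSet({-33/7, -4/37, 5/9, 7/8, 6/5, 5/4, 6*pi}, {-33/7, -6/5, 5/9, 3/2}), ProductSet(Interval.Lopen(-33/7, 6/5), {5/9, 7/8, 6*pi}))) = Union(ProductSet({-33/7, -4/37, 5/9, 7/8, 6/5, 5/4, 6*pi}, {-33/7, -6/5, 5/9, 3/2}), ProductSet(Interval(-33/7, 6/5), {5/9, 7/8, 6*pi}))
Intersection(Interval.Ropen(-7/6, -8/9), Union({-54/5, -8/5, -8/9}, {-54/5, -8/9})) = EmptySet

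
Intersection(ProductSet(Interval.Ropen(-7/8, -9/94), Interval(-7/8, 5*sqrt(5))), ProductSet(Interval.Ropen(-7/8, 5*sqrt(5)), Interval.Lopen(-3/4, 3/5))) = ProductSet(Interval.Ropen(-7/8, -9/94), Interval.Lopen(-3/4, 3/5))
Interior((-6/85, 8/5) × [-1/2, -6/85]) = (-6/85, 8/5) × (-1/2, -6/85)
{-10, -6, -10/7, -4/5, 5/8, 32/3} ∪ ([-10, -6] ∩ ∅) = {-10, -6, -10/7, -4/5, 5/8, 32/3}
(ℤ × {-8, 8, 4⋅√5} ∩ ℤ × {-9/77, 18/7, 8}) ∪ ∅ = ℤ × {8}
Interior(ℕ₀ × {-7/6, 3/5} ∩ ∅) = ∅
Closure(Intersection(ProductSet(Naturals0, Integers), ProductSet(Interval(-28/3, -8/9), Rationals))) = EmptySet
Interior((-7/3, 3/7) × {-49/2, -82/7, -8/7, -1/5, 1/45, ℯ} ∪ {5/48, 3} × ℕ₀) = ∅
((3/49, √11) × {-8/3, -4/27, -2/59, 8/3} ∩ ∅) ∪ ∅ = ∅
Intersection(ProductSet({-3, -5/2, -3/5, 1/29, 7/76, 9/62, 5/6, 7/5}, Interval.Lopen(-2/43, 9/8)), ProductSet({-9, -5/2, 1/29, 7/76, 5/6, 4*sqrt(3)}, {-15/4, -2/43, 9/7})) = EmptySet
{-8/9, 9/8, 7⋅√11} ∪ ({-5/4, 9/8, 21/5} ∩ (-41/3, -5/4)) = {-8/9, 9/8, 7⋅√11}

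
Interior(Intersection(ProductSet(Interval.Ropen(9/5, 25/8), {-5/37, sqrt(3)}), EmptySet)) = EmptySet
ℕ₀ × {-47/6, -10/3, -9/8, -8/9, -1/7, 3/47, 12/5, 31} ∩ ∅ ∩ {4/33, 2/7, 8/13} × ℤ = ∅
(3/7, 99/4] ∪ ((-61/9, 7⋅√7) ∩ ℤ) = {-6, -5, …, 18} ∪ (3/7, 99/4]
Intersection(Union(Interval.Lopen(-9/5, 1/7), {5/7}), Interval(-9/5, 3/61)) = Interval.Lopen(-9/5, 3/61)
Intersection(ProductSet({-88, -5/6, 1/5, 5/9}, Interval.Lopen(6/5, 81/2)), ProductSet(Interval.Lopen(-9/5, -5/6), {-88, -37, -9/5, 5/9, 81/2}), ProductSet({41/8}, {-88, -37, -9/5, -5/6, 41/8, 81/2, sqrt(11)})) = EmptySet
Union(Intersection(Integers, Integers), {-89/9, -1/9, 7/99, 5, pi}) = Union({-89/9, -1/9, 7/99, pi}, Integers)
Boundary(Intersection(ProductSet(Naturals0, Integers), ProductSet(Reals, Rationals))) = ProductSet(Naturals0, Integers)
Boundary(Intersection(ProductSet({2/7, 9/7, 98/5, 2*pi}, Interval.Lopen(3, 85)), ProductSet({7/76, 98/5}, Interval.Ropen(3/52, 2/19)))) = EmptySet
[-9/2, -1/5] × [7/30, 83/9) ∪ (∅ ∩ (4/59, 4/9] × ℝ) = [-9/2, -1/5] × [7/30, 83/9)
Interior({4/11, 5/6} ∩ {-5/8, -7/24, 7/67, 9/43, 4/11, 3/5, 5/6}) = ∅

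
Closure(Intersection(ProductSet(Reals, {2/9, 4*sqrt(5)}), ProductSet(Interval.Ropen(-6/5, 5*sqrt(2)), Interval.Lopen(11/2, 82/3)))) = ProductSet(Interval(-6/5, 5*sqrt(2)), {4*sqrt(5)})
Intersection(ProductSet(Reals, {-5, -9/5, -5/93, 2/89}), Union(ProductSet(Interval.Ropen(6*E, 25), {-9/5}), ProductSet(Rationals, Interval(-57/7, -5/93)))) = Union(ProductSet(Interval.Ropen(6*E, 25), {-9/5}), ProductSet(Rationals, {-5, -9/5, -5/93}))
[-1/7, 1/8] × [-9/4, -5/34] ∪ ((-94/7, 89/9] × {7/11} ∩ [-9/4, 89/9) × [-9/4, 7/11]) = ([-9/4, 89/9) × {7/11}) ∪ ([-1/7, 1/8] × [-9/4, -5/34])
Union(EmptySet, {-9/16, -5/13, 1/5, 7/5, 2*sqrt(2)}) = {-9/16, -5/13, 1/5, 7/5, 2*sqrt(2)}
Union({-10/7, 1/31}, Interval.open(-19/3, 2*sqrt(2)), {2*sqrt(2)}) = Interval.Lopen(-19/3, 2*sqrt(2))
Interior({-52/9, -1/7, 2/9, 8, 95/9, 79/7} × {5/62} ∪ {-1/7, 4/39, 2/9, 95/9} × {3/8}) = ∅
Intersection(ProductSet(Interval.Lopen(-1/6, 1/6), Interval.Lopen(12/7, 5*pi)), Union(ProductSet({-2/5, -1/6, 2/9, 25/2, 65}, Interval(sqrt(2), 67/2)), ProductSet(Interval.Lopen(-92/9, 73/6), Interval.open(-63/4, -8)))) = EmptySet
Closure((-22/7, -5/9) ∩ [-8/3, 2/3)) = [-8/3, -5/9]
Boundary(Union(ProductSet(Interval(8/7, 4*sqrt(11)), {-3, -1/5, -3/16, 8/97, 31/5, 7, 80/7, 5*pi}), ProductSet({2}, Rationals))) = Union(ProductSet({2}, Reals), ProductSet(Interval(8/7, 4*sqrt(11)), {-3, -1/5, -3/16, 8/97, 31/5, 7, 80/7, 5*pi}))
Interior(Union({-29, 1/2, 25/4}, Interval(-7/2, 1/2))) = Interval.open(-7/2, 1/2)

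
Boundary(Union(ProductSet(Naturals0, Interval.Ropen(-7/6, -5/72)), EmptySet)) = ProductSet(Naturals0, Interval(-7/6, -5/72))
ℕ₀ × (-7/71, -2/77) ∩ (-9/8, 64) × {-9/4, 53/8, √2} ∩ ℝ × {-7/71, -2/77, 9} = ∅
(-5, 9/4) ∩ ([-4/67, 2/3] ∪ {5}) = [-4/67, 2/3]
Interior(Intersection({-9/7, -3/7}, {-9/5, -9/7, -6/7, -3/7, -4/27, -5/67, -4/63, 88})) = EmptySet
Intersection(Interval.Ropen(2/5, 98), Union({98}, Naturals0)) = Range(1, 98, 1)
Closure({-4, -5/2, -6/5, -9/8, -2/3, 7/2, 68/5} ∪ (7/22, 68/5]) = {-4, -5/2, -6/5, -9/8, -2/3} ∪ [7/22, 68/5]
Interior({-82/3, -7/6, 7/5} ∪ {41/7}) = ∅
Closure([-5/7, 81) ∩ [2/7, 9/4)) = [2/7, 9/4]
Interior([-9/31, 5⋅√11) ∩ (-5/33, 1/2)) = (-5/33, 1/2)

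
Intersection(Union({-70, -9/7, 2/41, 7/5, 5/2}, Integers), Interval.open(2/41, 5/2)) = Union({7/5}, Range(1, 3, 1))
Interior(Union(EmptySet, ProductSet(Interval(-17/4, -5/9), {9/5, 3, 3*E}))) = EmptySet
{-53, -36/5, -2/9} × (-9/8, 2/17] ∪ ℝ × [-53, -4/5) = (ℝ × [-53, -4/5)) ∪ ({-53, -36/5, -2/9} × (-9/8, 2/17])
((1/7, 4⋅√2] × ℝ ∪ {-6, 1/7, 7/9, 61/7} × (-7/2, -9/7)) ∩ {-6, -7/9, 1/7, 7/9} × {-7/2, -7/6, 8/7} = {7/9} × {-7/2, -7/6, 8/7}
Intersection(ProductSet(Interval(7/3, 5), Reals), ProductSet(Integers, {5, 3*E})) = ProductSet(Range(3, 6, 1), {5, 3*E})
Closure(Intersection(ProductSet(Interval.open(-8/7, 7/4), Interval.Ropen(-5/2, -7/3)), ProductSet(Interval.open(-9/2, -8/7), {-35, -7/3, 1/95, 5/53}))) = EmptySet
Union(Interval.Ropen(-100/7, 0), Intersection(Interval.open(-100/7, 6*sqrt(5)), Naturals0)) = Union(Interval(-100/7, 0), Range(0, 14, 1))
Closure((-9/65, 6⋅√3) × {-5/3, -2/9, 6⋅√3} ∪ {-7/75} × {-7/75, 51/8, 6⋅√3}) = ({-7/75} × {-7/75, 51/8, 6⋅√3}) ∪ ([-9/65, 6⋅√3] × {-5/3, -2/9, 6⋅√3})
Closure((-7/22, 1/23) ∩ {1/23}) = ∅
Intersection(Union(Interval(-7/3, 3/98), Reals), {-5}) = {-5}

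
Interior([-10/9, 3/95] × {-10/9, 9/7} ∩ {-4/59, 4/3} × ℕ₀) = ∅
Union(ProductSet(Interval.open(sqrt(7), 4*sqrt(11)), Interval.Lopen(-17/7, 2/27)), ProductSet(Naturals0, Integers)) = Union(ProductSet(Interval.open(sqrt(7), 4*sqrt(11)), Interval.Lopen(-17/7, 2/27)), ProductSet(Naturals0, Integers))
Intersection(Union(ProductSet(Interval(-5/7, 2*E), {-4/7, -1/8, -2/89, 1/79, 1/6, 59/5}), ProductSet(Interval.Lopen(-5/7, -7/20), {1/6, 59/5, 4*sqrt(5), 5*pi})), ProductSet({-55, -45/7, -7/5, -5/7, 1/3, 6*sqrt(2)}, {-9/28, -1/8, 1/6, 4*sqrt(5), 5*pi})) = ProductSet({-5/7, 1/3}, {-1/8, 1/6})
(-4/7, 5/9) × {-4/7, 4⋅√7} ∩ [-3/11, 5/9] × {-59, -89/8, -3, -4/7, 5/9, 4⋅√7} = [-3/11, 5/9) × {-4/7, 4⋅√7}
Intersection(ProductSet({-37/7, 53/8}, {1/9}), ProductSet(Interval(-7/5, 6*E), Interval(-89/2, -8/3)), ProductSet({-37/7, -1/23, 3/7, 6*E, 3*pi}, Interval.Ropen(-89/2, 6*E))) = EmptySet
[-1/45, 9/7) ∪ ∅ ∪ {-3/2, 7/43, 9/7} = {-3/2} ∪ [-1/45, 9/7]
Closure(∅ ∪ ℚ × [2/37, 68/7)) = ℝ × [2/37, 68/7]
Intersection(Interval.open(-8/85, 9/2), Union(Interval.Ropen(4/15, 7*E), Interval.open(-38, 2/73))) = Union(Interval.open(-8/85, 2/73), Interval.Ropen(4/15, 9/2))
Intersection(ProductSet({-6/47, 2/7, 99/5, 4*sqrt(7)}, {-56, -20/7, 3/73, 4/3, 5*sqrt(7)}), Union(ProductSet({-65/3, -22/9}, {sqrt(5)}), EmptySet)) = EmptySet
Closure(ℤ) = ℤ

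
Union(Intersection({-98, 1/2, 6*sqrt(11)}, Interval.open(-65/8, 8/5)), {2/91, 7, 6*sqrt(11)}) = {2/91, 1/2, 7, 6*sqrt(11)}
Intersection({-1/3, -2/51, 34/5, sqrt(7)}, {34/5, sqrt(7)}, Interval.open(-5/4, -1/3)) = EmptySet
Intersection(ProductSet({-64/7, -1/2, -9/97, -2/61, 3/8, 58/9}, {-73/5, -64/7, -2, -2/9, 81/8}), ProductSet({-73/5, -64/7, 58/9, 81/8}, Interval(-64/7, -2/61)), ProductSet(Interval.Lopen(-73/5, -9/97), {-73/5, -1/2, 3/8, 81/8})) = EmptySet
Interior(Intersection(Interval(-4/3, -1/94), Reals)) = Interval.open(-4/3, -1/94)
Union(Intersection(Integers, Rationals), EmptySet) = Integers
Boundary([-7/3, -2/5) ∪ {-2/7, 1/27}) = {-7/3, -2/5, -2/7, 1/27}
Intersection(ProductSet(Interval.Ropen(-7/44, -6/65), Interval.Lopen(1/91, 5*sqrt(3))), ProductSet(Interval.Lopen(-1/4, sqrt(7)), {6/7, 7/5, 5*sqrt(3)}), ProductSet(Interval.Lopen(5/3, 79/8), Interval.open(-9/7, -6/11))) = EmptySet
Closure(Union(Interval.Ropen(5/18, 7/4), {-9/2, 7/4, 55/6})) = Union({-9/2, 55/6}, Interval(5/18, 7/4))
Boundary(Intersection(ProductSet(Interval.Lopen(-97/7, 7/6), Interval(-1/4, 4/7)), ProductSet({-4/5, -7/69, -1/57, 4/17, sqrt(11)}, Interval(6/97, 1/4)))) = ProductSet({-4/5, -7/69, -1/57, 4/17}, Interval(6/97, 1/4))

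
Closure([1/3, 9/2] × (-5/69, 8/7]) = [1/3, 9/2] × [-5/69, 8/7]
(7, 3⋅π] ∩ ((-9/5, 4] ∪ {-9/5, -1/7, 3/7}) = ∅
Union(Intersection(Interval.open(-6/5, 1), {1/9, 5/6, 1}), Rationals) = Rationals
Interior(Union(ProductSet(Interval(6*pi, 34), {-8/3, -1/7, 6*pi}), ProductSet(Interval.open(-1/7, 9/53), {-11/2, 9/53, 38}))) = EmptySet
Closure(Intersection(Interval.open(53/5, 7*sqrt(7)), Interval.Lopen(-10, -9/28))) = EmptySet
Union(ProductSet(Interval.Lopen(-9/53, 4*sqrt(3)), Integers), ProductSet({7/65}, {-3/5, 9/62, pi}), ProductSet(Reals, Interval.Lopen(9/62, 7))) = Union(ProductSet({7/65}, {-3/5, 9/62, pi}), ProductSet(Interval.Lopen(-9/53, 4*sqrt(3)), Integers), ProductSet(Reals, Interval.Lopen(9/62, 7)))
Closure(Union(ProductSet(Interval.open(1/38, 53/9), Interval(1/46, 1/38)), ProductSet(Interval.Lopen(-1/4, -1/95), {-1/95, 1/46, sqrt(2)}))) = Union(ProductSet(Interval(-1/4, -1/95), {-1/95, 1/46, sqrt(2)}), ProductSet(Interval(1/38, 53/9), Interval(1/46, 1/38)))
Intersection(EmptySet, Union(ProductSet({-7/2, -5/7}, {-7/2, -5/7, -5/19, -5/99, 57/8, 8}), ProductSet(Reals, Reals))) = EmptySet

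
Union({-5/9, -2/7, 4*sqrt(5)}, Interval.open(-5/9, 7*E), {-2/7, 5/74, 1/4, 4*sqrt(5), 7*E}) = Interval(-5/9, 7*E)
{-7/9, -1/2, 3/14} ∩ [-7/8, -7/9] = {-7/9}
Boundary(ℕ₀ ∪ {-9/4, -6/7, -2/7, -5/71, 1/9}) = {-9/4, -6/7, -2/7, -5/71, 1/9} ∪ ℕ₀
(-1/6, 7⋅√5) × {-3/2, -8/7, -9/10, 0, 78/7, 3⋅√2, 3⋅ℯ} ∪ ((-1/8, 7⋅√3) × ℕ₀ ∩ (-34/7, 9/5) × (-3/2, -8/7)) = (-1/6, 7⋅√5) × {-3/2, -8/7, -9/10, 0, 78/7, 3⋅√2, 3⋅ℯ}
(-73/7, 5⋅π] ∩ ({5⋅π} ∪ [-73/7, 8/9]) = (-73/7, 8/9] ∪ {5⋅π}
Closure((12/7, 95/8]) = [12/7, 95/8]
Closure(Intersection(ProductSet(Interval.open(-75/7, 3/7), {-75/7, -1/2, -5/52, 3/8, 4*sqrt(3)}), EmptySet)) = EmptySet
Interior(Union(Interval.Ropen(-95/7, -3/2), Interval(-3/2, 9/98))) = Interval.open(-95/7, 9/98)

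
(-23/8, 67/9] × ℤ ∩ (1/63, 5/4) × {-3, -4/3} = (1/63, 5/4) × {-3}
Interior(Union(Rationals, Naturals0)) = EmptySet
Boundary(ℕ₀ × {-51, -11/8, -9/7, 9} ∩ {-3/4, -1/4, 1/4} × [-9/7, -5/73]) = ∅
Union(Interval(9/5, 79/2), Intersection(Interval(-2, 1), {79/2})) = Interval(9/5, 79/2)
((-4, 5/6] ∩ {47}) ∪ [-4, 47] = [-4, 47]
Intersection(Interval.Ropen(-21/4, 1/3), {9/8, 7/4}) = EmptySet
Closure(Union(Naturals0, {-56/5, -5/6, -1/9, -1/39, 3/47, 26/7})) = Union({-56/5, -5/6, -1/9, -1/39, 3/47, 26/7}, Naturals0)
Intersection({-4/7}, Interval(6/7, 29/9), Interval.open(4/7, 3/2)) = EmptySet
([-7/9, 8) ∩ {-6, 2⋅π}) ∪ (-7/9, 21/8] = (-7/9, 21/8] ∪ {2⋅π}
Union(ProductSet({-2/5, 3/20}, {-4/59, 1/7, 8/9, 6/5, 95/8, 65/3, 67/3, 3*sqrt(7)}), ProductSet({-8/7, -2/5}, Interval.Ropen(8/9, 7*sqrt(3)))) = Union(ProductSet({-8/7, -2/5}, Interval.Ropen(8/9, 7*sqrt(3))), ProductSet({-2/5, 3/20}, {-4/59, 1/7, 8/9, 6/5, 95/8, 65/3, 67/3, 3*sqrt(7)}))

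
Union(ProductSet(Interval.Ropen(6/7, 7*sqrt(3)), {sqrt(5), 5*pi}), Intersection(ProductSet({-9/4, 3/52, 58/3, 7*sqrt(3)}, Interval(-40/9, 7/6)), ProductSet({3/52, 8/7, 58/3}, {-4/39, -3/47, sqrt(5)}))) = Union(ProductSet({3/52, 58/3}, {-4/39, -3/47}), ProductSet(Interval.Ropen(6/7, 7*sqrt(3)), {sqrt(5), 5*pi}))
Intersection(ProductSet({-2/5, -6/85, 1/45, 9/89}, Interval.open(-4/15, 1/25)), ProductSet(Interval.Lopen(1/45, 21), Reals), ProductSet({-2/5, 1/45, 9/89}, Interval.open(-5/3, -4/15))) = EmptySet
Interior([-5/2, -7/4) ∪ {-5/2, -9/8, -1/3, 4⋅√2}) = (-5/2, -7/4)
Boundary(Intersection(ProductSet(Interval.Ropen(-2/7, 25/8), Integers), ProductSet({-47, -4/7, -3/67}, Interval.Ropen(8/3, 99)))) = ProductSet({-3/67}, Range(3, 99, 1))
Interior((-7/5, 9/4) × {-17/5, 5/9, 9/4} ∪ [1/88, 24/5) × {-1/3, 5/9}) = ∅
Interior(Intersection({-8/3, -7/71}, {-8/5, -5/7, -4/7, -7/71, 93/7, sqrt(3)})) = EmptySet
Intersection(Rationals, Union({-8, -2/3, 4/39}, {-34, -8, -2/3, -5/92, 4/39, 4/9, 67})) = {-34, -8, -2/3, -5/92, 4/39, 4/9, 67}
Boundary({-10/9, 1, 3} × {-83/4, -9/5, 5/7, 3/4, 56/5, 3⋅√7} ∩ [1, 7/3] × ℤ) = ∅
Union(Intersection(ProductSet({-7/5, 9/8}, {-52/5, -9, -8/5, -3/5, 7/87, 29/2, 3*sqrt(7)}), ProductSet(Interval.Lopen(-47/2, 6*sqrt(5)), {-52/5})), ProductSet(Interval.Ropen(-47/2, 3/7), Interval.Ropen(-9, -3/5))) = Union(ProductSet({-7/5, 9/8}, {-52/5}), ProductSet(Interval.Ropen(-47/2, 3/7), Interval.Ropen(-9, -3/5)))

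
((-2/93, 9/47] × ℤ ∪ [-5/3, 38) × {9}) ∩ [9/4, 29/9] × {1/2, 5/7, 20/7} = ∅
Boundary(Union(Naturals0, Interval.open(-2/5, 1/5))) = Union(Complement(Naturals0, Interval.open(-2/5, 1/5)), {-2/5, 1/5})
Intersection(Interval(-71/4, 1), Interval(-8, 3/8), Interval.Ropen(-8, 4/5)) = Interval(-8, 3/8)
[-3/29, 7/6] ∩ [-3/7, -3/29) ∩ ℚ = ∅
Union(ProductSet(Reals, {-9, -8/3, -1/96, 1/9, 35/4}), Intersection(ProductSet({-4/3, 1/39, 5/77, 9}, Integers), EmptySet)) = ProductSet(Reals, {-9, -8/3, -1/96, 1/9, 35/4})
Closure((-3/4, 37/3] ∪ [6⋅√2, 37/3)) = [-3/4, 37/3]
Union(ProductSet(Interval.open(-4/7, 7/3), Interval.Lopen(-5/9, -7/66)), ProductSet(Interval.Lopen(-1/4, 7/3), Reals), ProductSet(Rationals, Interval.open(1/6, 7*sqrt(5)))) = Union(ProductSet(Interval.open(-4/7, 7/3), Interval.Lopen(-5/9, -7/66)), ProductSet(Interval.Lopen(-1/4, 7/3), Reals), ProductSet(Rationals, Interval.open(1/6, 7*sqrt(5))))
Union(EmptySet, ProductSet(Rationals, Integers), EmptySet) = ProductSet(Rationals, Integers)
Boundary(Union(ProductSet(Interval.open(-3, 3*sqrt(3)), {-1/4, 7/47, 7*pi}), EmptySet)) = ProductSet(Interval(-3, 3*sqrt(3)), {-1/4, 7/47, 7*pi})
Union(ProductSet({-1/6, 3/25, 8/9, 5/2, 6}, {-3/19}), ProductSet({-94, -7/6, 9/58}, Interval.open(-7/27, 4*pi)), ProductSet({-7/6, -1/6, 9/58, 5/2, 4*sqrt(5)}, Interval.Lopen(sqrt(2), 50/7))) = Union(ProductSet({-94, -7/6, 9/58}, Interval.open(-7/27, 4*pi)), ProductSet({-7/6, -1/6, 9/58, 5/2, 4*sqrt(5)}, Interval.Lopen(sqrt(2), 50/7)), ProductSet({-1/6, 3/25, 8/9, 5/2, 6}, {-3/19}))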